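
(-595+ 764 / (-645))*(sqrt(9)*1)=-384539 / 215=-1788.55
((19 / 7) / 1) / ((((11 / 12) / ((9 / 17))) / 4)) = 8208 / 1309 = 6.27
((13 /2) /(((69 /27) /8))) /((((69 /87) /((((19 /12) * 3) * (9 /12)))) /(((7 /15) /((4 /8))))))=451269 /5290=85.31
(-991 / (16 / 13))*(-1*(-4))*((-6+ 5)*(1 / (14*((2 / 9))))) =115947 / 112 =1035.24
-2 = -2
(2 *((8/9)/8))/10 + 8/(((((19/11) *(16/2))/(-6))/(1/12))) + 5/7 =5351/11970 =0.45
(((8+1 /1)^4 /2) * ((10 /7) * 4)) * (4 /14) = 262440 /49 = 5355.92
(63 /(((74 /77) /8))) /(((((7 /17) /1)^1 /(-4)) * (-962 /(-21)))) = -1979208 /17797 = -111.21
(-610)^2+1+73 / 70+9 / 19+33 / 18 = 742348178 / 1995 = 372104.35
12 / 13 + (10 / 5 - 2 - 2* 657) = -17070 / 13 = -1313.08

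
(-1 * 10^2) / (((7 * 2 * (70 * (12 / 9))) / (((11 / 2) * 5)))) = -825 / 392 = -2.10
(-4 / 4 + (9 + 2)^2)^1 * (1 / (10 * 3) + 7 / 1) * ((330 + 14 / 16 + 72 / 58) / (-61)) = -16257761 / 3538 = -4595.18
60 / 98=30 / 49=0.61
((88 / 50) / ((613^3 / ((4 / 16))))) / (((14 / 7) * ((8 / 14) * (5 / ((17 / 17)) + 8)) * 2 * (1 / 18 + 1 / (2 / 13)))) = 693 / 70670274599600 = 0.00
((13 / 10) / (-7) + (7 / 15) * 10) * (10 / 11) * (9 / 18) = 941 / 462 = 2.04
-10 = -10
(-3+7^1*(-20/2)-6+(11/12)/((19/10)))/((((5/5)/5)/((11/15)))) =-98461/342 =-287.90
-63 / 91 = -9 / 13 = -0.69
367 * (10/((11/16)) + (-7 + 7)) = 58720/11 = 5338.18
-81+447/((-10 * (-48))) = -12811/160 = -80.07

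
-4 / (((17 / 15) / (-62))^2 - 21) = 3459600 / 18162611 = 0.19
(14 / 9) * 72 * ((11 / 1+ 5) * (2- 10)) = -14336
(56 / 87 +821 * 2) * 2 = 285820 / 87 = 3285.29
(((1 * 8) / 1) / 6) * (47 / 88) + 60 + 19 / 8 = 16655 / 264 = 63.09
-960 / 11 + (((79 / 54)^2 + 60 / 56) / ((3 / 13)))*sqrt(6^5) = -960 / 11 + 852241*sqrt(6) / 1701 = 1139.98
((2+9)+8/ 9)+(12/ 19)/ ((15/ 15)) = 2141/ 171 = 12.52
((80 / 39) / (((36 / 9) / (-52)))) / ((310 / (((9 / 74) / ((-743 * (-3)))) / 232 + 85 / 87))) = -37387769 / 444859362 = -0.08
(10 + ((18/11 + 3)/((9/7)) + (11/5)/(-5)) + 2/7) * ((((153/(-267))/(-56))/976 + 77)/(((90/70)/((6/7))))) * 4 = 7274283518599/2633607900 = 2762.10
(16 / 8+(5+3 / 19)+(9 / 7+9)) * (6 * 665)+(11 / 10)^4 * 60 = 34843923 / 500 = 69687.85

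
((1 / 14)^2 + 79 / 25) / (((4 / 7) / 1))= 15509 / 2800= 5.54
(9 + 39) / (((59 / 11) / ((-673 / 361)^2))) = 31.10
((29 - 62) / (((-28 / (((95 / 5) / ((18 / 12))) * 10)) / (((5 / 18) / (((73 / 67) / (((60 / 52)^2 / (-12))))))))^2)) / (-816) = 6963210546875 / 10515964380300288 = 0.00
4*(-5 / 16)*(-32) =40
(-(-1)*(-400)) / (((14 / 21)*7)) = -600 / 7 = -85.71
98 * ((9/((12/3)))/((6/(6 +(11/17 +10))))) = 41601/68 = 611.78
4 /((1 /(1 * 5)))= 20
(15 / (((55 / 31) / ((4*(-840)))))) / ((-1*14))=22320 / 11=2029.09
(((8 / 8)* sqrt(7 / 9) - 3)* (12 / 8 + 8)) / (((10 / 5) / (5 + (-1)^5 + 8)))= -171 + 19* sqrt(7)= -120.73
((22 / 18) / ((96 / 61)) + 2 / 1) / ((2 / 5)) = 6.94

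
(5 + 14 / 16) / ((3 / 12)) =47 / 2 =23.50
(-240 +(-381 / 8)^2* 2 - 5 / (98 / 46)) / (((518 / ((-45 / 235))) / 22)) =-666556011 / 19087264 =-34.92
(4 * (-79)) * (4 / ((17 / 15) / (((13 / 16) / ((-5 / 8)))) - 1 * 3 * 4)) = 24648 / 251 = 98.20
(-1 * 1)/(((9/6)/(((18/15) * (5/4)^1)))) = -1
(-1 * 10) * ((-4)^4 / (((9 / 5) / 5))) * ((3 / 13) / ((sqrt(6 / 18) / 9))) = -192000 * sqrt(3) / 13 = -25581.06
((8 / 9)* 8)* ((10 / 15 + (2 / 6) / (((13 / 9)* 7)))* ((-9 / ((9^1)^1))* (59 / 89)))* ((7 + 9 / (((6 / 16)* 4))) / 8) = -90152 / 16821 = -5.36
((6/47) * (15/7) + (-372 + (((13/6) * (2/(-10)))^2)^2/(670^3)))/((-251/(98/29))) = 208557984830514224017/41672447548695000000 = 5.00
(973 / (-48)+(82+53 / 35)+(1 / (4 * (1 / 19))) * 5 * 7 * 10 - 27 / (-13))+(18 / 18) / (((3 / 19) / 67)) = 15667679 / 7280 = 2152.15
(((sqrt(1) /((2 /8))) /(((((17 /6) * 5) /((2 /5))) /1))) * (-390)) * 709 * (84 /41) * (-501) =111711809664 /3485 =32055038.64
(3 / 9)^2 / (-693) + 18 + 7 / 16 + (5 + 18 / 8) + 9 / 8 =2675657 / 99792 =26.81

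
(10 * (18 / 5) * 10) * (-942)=-339120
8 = 8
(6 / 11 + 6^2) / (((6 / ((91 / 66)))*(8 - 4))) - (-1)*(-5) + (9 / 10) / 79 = -3314017 / 1147080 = -2.89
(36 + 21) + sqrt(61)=sqrt(61) + 57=64.81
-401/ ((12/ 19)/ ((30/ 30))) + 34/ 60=-12687/ 20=-634.35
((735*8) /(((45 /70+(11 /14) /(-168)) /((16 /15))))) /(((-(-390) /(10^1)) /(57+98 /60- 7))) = 3808408576 /292695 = 13011.53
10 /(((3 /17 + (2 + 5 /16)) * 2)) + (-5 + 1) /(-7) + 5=35923 /4739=7.58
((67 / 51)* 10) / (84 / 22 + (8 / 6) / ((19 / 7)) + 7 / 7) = 140030 / 56593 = 2.47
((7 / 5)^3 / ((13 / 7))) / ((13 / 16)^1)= 38416 / 21125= 1.82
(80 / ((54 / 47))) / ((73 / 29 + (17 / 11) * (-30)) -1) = -299860 / 193131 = -1.55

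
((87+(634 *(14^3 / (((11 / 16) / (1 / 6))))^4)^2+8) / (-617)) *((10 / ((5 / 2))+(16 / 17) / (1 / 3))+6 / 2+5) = -606916995650094458193343824705397484564068 / 1639091110747761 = -370276546355752059209094400.00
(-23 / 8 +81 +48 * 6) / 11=2929 / 88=33.28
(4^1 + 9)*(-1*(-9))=117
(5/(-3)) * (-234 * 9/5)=702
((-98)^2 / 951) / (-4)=-2401 / 951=-2.52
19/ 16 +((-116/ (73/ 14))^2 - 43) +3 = 456.10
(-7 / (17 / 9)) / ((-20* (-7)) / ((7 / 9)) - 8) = -63 / 2924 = -0.02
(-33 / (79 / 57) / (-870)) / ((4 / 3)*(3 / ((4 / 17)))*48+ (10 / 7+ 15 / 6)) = 0.00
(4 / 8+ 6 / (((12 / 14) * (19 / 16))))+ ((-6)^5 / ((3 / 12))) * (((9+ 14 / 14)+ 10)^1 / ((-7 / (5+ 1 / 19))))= 119441061 / 266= 449026.55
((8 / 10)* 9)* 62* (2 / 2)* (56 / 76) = 31248 / 95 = 328.93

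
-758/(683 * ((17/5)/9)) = -34110/11611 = -2.94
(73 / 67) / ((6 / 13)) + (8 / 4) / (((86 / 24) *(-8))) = 39601 / 17286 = 2.29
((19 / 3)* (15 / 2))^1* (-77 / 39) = -7315 / 78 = -93.78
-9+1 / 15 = -134 / 15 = -8.93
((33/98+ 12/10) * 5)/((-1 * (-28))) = 753/2744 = 0.27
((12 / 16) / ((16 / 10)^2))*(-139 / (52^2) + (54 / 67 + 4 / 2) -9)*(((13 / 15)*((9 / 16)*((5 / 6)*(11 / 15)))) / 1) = -62231015 / 114163712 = -0.55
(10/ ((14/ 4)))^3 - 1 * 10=4570/ 343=13.32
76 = 76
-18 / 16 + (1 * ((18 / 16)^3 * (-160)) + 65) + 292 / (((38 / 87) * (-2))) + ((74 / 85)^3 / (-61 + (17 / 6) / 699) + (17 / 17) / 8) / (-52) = -618641886002942313 / 1241746973948000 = -498.20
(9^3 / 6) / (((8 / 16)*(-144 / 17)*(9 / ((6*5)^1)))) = -765 / 8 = -95.62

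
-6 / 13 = -0.46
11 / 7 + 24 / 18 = 2.90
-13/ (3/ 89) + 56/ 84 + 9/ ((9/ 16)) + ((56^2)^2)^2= 96717311573647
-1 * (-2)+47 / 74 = 195 / 74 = 2.64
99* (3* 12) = 3564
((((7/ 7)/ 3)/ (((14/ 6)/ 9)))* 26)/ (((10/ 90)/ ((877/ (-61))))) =-1846962/ 427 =-4325.44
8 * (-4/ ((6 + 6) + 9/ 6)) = -64/ 27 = -2.37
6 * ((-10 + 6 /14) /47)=-402 /329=-1.22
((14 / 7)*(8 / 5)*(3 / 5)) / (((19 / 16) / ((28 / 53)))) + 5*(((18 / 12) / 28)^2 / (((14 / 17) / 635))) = 13173497241 / 1105283200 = 11.92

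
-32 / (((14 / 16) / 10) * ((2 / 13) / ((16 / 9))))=-266240 / 63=-4226.03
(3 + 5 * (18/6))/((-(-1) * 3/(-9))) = -54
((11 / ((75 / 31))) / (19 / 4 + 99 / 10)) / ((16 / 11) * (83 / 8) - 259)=-15004 / 11791785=-0.00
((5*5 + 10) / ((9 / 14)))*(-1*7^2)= -24010 / 9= -2667.78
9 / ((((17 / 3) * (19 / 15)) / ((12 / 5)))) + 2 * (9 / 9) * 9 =6786 / 323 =21.01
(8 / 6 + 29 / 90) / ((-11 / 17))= -2533 / 990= -2.56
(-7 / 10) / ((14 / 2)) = -1 / 10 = -0.10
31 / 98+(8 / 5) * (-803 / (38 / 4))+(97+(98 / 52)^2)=-108167427 / 3146780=-34.37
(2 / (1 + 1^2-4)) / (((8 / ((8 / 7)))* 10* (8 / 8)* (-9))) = 1 / 630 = 0.00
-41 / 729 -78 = -56903 / 729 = -78.06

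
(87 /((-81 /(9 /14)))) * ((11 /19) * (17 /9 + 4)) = -16907 /7182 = -2.35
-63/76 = -0.83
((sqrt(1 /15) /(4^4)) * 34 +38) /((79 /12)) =17 * sqrt(15) /12640 +456 /79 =5.78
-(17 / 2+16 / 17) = -321 / 34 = -9.44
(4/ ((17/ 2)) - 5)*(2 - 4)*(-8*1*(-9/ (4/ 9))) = 24948/ 17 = 1467.53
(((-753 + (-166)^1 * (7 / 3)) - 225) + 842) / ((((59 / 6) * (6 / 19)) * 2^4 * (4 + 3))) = -14915 / 9912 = -1.50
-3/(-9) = 1/3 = 0.33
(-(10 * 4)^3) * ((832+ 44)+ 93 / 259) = -14526528000 / 259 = -56086980.69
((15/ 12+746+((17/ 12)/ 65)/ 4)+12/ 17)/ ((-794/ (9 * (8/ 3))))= -39671869/ 1754740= -22.61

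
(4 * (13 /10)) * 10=52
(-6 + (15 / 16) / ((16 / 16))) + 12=111 / 16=6.94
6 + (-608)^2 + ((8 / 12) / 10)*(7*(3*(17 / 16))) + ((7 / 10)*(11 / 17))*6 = 369674.21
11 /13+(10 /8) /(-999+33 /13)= 0.84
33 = 33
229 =229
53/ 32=1.66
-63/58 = -1.09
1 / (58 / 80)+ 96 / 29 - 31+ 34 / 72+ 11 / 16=-105029 / 4176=-25.15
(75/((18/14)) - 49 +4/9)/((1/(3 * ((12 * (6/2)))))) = 1056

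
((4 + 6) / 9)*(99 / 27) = 110 / 27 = 4.07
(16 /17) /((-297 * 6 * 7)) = -8 /106029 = -0.00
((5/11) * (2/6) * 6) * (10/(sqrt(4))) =50/11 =4.55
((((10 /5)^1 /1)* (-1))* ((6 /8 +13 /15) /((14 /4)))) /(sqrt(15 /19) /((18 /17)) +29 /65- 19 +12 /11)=337204010* sqrt(285) /2234179374469 +118464221304 /2234179374469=0.06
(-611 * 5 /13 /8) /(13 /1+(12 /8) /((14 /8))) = -1645 /776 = -2.12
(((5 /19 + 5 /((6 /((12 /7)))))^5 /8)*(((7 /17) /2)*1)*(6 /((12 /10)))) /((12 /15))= 14416259765625 /6468283704512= 2.23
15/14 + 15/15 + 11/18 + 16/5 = 1853/315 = 5.88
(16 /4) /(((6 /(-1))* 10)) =-1 /15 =-0.07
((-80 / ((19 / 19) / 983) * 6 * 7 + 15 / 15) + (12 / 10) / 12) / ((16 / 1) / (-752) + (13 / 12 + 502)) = -9314118498 / 1418635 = -6565.55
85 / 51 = 5 / 3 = 1.67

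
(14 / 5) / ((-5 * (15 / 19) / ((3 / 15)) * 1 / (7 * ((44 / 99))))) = -7448 / 16875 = -0.44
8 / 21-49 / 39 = -239 / 273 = -0.88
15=15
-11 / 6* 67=-737 / 6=-122.83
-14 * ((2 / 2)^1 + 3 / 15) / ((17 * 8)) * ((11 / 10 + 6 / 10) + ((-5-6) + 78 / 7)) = -387 / 1700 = -0.23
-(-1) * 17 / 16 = 17 / 16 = 1.06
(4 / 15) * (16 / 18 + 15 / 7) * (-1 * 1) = -764 / 945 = -0.81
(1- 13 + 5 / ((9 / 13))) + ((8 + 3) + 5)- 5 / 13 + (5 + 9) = 2906 / 117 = 24.84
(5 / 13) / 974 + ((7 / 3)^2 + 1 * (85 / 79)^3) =375906774587 / 56185738362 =6.69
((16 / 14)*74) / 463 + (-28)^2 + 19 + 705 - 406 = 3572174 / 3241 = 1102.18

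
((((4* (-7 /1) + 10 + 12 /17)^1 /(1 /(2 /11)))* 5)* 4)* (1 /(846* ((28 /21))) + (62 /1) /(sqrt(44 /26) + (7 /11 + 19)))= -529392823330 /2653689137 + 4010160* sqrt(286) /5132861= -186.28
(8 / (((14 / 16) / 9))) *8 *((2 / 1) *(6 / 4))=13824 / 7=1974.86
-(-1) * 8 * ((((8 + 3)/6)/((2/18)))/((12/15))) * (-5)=-825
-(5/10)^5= -1/32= -0.03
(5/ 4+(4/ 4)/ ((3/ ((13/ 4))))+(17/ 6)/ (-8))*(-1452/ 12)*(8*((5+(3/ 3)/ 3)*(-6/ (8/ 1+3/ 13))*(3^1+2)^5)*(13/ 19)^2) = 66459250000/ 6099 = 10896745.37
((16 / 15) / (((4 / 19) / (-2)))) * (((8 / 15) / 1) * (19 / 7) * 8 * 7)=-184832 / 225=-821.48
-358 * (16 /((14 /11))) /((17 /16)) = -504064 /119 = -4235.83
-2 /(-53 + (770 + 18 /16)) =-16 /5745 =-0.00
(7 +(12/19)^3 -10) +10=49741/6859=7.25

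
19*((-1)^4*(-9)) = -171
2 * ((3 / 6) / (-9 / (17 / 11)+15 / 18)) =-102 / 509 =-0.20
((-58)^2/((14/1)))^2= 2829124/49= 57737.22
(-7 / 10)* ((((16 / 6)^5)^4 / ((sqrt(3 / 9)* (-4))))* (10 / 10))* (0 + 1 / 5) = 1008806316530991104* sqrt(3) / 87169610025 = 20044873.38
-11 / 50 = -0.22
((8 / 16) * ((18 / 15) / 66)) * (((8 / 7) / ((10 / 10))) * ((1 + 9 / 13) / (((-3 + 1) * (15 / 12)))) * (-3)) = 48 / 2275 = 0.02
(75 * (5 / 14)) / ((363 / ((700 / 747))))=6250 / 90387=0.07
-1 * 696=-696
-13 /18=-0.72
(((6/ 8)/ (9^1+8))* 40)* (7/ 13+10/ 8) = 1395/ 442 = 3.16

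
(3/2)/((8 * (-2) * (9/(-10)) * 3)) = 5/144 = 0.03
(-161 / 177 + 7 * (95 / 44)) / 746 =110621 / 5809848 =0.02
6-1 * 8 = -2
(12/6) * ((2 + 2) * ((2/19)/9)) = 16/171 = 0.09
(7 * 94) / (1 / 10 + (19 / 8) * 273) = 1.01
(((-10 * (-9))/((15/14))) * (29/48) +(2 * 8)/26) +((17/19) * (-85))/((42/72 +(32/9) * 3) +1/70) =69511573/1558076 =44.61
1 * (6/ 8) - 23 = -89/ 4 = -22.25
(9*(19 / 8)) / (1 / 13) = 2223 / 8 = 277.88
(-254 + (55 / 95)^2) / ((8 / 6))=-190.25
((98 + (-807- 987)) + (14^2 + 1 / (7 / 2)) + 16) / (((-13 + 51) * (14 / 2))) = -5193 / 931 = -5.58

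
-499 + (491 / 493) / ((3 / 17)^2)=-121892 / 261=-467.02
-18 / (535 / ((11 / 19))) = -198 / 10165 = -0.02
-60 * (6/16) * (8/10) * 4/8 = -9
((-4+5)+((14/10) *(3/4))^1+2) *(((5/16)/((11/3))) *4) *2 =243/88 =2.76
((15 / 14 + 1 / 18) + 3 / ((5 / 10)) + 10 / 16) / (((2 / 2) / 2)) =3907 / 252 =15.50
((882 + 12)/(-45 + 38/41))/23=-36654/41561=-0.88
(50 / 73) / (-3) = -0.23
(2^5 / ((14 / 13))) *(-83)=-17264 / 7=-2466.29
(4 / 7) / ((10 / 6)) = 12 / 35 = 0.34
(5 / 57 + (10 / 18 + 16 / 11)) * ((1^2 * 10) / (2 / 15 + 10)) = 49325 / 23826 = 2.07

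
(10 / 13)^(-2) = 169 / 100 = 1.69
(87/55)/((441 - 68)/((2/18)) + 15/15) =87/184690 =0.00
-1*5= -5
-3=-3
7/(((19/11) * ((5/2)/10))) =308/19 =16.21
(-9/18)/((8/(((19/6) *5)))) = -95/96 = -0.99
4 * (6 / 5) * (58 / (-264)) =-58 / 55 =-1.05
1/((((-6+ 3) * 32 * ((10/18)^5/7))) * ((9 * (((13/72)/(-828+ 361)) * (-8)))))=-64343727/1300000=-49.50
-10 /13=-0.77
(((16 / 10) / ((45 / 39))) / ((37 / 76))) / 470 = 0.01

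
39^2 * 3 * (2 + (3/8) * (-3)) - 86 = 31253/8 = 3906.62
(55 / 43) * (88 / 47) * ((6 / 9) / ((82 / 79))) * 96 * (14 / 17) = 171297280 / 1408637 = 121.60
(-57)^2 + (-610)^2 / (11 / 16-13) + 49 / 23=-122201928 / 4531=-26970.19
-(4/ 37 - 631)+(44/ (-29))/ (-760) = 128620337/ 203870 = 630.89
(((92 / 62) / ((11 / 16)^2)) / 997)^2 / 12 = 34668544 / 41957122872027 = 0.00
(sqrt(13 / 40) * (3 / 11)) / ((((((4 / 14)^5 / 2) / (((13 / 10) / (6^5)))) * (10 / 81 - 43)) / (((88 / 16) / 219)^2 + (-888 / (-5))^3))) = -3567.28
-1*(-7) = 7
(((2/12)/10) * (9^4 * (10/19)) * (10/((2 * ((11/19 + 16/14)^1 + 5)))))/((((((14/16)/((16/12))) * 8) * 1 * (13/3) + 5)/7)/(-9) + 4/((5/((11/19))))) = 50902425/26969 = 1887.44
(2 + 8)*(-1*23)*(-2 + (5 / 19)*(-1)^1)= 520.53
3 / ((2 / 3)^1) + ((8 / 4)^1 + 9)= 31 / 2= 15.50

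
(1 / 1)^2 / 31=1 / 31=0.03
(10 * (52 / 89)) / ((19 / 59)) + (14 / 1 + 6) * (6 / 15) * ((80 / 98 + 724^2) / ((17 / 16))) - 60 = 5559335193732 / 1408603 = 3946701.23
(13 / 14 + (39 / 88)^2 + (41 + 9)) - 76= -1348425 / 54208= -24.88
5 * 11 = 55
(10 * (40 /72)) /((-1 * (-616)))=25 /2772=0.01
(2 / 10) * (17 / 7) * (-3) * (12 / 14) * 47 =-14382 / 245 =-58.70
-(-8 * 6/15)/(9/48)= 256/15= 17.07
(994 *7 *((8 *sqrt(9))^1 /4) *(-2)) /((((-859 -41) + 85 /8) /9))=6011712 /7115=844.93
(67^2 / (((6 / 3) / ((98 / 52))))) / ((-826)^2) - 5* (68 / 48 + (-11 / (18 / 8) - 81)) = 422.37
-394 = -394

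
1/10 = 0.10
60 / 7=8.57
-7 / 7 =-1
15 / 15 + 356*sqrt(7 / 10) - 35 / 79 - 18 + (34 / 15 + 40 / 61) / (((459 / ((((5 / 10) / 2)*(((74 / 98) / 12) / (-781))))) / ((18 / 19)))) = -80153854458413 / 4595177400660 + 178*sqrt(70) / 5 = 280.41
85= 85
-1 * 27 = -27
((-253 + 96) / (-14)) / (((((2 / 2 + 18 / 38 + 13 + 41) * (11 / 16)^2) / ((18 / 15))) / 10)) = 2290944 / 446369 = 5.13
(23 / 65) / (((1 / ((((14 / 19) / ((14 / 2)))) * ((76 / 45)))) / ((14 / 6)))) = 0.15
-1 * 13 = -13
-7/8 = -0.88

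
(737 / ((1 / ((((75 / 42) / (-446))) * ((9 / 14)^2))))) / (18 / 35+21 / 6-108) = 7462125 / 636301064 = 0.01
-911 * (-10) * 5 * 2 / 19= 91100 / 19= 4794.74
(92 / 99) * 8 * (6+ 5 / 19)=87584 / 1881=46.56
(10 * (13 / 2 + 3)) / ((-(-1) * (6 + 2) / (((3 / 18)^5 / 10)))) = 19 / 124416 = 0.00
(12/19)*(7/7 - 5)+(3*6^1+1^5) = 313/19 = 16.47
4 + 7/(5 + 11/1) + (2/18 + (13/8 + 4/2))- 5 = 457/144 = 3.17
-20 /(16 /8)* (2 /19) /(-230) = 2 /437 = 0.00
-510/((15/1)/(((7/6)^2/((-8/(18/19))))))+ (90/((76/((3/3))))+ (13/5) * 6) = 16921/760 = 22.26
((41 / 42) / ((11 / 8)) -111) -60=-170.29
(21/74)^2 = 441/5476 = 0.08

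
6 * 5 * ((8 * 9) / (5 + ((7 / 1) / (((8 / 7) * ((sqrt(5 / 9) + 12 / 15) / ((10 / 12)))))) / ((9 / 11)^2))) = 82987027200 * sqrt(5) / 1832816809 + 212955153408 / 1832816809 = 217.44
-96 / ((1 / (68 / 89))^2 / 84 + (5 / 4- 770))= 37287936 / 298586879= 0.12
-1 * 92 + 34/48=-2191/24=-91.29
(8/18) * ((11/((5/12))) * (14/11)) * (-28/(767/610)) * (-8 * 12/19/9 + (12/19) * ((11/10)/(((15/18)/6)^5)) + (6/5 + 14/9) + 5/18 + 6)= -9166788134844032/2049328125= -4473069.99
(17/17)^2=1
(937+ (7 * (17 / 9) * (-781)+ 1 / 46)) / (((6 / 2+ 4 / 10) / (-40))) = 388726700 / 3519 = 110465.10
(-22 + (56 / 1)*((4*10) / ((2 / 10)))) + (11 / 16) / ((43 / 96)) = 480720 / 43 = 11179.53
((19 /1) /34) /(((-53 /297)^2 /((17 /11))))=152361 /5618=27.12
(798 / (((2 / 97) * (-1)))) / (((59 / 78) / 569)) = -1717716546 / 59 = -29113839.76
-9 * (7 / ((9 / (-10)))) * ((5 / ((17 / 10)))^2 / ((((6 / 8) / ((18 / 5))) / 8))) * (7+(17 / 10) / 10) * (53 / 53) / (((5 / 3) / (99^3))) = 28050800722560 / 289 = 97061594195.71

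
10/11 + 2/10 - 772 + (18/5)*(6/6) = -767.29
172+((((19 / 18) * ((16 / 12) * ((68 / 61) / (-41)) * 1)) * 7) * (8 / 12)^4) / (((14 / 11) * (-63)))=59269755724 / 344590281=172.00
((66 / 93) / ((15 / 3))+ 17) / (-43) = -2657 / 6665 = -0.40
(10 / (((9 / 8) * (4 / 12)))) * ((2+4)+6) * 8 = 2560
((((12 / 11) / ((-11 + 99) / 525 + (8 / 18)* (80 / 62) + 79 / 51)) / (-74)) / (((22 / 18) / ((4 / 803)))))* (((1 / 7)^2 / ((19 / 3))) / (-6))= 12806100 / 908872186371919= 0.00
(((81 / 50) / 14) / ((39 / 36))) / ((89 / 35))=243 / 5785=0.04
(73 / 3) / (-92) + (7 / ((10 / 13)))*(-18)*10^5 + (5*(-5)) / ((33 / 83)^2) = -1641095311199 / 100188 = -16380158.41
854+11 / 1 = 865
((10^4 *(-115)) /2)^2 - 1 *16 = 330624999984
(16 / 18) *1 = 8 / 9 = 0.89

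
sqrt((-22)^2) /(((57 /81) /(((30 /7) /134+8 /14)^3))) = 13463121078 /1960072471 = 6.87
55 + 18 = 73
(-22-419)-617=-1058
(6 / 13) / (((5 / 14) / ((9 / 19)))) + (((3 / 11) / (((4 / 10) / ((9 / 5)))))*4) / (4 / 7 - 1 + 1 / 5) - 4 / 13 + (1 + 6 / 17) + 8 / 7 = -120774209 / 6466460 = -18.68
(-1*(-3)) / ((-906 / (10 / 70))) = -0.00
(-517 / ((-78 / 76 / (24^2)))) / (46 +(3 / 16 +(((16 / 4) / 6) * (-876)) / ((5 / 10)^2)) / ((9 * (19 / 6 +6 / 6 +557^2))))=168521021678592 / 26716034839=6307.86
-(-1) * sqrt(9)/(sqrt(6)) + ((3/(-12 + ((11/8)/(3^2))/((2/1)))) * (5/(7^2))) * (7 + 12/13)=-222480/1093729 + sqrt(6)/2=1.02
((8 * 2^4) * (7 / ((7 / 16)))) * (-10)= -20480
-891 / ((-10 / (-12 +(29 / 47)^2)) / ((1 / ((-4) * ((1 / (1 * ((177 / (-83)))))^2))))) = 716472205713 / 608712040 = 1177.03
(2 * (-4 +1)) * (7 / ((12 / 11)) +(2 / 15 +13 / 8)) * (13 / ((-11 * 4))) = 12753 / 880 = 14.49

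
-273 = -273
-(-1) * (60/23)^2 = 3600/529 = 6.81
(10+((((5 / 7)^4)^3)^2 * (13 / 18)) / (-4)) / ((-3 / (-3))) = 137937711733625738290595 / 13793848659400781836872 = 10.00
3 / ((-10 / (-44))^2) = 1452 / 25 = 58.08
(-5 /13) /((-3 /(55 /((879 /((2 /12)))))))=275 /205686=0.00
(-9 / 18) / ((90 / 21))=-7 / 60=-0.12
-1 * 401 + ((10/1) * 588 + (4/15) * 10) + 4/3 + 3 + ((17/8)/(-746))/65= 2128129103/387920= 5486.00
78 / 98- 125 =-6086 / 49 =-124.20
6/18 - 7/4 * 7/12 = -11/16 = -0.69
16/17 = 0.94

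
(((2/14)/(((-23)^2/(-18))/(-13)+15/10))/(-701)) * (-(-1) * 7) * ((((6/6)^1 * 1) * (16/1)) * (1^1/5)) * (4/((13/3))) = -216/192775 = -0.00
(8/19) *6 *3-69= -1167/19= -61.42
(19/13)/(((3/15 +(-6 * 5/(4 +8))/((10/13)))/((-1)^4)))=-380/793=-0.48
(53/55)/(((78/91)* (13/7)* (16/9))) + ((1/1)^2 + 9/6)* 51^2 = 148784991/22880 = 6502.84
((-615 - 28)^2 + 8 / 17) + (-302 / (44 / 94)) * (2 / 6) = 231824504 / 561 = 413234.41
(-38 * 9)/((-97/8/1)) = 2736/97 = 28.21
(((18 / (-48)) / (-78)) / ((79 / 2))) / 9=1 / 73944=0.00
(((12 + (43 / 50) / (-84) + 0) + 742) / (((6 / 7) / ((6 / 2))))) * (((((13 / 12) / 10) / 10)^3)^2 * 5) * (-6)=-15285331188413 / 119439360000000000000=-0.00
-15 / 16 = -0.94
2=2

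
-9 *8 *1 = -72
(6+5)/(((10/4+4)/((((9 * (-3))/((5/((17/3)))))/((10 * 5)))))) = -1683/1625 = -1.04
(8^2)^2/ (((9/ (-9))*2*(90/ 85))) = -17408/ 9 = -1934.22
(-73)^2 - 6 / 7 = 37297 / 7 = 5328.14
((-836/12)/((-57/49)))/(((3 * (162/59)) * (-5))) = -31801/21870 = -1.45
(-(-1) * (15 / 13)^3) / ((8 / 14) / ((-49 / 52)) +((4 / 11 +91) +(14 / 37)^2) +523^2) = 17432674875 / 3105045658676468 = 0.00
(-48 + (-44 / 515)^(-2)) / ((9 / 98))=8442553 / 8712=969.07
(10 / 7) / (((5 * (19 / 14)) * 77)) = 4 / 1463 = 0.00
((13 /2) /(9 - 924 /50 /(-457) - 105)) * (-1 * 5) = 0.34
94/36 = 2.61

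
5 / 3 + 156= 473 / 3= 157.67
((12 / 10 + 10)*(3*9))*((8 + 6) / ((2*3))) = 3528 / 5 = 705.60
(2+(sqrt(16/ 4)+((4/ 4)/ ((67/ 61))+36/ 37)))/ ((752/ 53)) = 773005/ 1864208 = 0.41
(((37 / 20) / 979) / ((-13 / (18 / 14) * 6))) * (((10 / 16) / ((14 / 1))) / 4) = -0.00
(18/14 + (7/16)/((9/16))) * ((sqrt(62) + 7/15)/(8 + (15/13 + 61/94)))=31772/323433 + 158860 * sqrt(62)/754677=1.76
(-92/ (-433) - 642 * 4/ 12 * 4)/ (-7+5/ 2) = 741112/ 3897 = 190.18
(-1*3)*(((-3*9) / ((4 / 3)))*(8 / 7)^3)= 31104 / 343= 90.68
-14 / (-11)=1.27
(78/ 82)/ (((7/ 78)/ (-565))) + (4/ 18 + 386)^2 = 3328482182/ 23247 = 143179.00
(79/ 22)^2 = 6241/ 484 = 12.89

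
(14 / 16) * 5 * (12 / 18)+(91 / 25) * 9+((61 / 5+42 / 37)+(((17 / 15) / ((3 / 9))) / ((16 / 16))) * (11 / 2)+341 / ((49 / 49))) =4536701 / 11100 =408.71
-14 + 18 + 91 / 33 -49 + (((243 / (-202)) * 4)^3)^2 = 433362311893960894 / 35030164969833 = 12371.12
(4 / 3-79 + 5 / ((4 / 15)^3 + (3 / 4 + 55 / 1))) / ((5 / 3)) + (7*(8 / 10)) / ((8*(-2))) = -706145259 / 15057620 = -46.90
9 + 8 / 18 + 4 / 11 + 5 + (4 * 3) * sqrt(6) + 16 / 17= 26506 / 1683 + 12 * sqrt(6)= 45.14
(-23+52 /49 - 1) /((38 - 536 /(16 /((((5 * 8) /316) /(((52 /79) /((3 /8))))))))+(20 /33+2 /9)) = -46290816 /73480841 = -0.63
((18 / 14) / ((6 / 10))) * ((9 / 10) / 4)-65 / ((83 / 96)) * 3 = -1046079 / 4648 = -225.06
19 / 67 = 0.28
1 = 1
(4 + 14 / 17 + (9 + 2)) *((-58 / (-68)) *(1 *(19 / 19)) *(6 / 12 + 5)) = 85811 / 1156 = 74.23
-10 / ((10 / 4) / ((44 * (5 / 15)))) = -176 / 3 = -58.67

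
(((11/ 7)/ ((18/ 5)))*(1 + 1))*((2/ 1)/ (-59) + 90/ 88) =12835/ 14868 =0.86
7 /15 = 0.47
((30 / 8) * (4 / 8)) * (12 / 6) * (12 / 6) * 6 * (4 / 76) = 45 / 19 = 2.37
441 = 441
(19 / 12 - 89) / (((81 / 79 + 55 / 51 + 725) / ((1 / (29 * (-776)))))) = 1408807 / 263701962016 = 0.00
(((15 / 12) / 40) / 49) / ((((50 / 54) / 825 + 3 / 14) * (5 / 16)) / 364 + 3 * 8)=46332 / 1743579259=0.00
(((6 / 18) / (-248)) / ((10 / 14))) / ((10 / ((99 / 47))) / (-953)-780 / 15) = 220143 / 6084077360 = 0.00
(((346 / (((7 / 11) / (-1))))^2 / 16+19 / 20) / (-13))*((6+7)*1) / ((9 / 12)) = -24636.70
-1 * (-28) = 28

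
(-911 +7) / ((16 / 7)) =-791 / 2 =-395.50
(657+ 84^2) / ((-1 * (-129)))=2571 / 43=59.79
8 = 8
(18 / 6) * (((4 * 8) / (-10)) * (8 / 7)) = -384 / 35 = -10.97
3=3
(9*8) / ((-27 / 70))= -560 / 3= -186.67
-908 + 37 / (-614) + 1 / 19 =-10592817 / 11666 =-908.01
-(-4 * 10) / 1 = 40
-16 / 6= -8 / 3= -2.67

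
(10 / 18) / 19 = 5 / 171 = 0.03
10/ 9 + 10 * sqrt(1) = 100/ 9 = 11.11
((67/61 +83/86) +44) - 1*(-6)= 273125/5246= 52.06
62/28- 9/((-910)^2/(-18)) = 458453/207025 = 2.21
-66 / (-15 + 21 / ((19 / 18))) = -418 / 31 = -13.48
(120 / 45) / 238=4 / 357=0.01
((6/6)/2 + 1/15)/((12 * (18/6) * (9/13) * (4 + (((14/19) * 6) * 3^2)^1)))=323/622080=0.00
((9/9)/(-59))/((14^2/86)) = -43/5782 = -0.01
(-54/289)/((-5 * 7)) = 54/10115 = 0.01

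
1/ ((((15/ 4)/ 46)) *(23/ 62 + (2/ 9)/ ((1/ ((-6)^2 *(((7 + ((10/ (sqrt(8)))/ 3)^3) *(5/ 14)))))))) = 171559675728/ 269889534245 - 5569956000 *sqrt(2)/ 53977906849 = 0.49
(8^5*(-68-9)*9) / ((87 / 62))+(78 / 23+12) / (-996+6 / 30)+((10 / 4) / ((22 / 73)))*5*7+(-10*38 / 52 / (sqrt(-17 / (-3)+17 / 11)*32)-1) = -2364658766810045 / 146123692-95*sqrt(7854) / 99008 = -16182583.04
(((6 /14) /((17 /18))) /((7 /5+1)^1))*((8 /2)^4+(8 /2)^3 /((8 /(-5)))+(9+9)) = 5265 /119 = 44.24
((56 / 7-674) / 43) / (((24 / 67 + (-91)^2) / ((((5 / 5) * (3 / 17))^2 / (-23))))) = 0.00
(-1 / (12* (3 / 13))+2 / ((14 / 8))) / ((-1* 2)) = -197 / 504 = -0.39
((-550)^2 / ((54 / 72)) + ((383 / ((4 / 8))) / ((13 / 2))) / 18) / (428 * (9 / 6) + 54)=23595383 / 40716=579.51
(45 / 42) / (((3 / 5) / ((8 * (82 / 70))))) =820 / 49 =16.73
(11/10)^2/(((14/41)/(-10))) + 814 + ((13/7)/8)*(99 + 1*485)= 127979/140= 914.14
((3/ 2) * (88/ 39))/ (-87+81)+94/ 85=1796/ 3315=0.54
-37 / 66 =-0.56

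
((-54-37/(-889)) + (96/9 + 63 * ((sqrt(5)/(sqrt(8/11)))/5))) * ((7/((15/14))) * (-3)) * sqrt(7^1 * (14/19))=-21609 * sqrt(1045)/475 + 11314982 * sqrt(38)/36195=456.45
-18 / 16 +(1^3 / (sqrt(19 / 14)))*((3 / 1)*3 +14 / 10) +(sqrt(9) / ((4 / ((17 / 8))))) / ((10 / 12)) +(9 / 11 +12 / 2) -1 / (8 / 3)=6363 / 880 +52*sqrt(266) / 95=16.16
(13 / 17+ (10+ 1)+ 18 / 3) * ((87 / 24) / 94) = 4379 / 6392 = 0.69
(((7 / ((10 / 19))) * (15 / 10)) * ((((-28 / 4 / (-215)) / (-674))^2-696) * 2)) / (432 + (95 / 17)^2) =-1685297943970043361 / 28111868240713000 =-59.95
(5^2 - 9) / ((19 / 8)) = 128 / 19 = 6.74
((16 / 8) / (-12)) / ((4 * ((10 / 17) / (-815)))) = 2771 / 48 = 57.73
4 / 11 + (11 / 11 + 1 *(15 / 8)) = 285 / 88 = 3.24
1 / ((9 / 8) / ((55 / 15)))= 3.26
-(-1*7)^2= -49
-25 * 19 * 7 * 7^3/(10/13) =-2965235/2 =-1482617.50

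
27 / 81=1 / 3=0.33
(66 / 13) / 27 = 22 / 117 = 0.19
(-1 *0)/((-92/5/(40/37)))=0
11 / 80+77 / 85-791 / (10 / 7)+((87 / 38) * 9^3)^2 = 2785096.19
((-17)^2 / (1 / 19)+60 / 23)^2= 15965080609 / 529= 30179736.50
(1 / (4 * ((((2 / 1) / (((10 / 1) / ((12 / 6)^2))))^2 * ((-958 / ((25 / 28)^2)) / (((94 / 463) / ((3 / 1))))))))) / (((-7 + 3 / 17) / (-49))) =-12484375 / 79030677504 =-0.00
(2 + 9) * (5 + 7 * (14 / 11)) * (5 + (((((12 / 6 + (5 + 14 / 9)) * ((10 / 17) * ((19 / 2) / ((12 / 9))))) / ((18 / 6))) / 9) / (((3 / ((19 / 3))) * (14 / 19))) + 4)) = 1269541 / 648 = 1959.17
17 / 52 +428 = 22273 / 52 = 428.33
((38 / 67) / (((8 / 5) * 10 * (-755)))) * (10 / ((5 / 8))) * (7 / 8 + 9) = -1501 / 202340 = -0.01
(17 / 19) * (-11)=-187 / 19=-9.84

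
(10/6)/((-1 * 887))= -5/2661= -0.00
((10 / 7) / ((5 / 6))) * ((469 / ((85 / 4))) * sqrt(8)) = 6432 * sqrt(2) / 85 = 107.01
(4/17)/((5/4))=16/85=0.19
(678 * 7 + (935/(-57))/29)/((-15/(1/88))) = -7844203/2181960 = -3.60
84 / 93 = 28 / 31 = 0.90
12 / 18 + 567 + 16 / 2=1727 / 3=575.67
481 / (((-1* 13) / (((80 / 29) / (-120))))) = 74 / 87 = 0.85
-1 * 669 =-669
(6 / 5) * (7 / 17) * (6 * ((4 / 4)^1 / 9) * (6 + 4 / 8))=182 / 85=2.14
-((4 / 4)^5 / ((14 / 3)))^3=-27 / 2744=-0.01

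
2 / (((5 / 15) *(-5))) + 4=14 / 5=2.80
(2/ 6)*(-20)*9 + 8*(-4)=-92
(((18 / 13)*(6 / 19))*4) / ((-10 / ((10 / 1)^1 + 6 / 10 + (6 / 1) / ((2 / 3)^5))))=-121311 / 12350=-9.82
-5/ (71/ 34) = -170/ 71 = -2.39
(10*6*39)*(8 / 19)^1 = 18720 / 19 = 985.26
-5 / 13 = -0.38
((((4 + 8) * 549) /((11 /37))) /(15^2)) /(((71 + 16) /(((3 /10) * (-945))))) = -2559438 /7975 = -320.93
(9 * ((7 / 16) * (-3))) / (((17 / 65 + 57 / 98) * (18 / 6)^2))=-66885 / 42968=-1.56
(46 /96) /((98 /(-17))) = -391 /4704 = -0.08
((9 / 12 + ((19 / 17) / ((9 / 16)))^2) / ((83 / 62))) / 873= 13636621 / 3392385462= 0.00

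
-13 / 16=-0.81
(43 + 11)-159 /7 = 219 /7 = 31.29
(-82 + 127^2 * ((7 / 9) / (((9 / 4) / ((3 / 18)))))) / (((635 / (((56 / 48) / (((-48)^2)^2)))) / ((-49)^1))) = -0.00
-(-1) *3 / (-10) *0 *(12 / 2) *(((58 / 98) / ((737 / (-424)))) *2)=0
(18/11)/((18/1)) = 1/11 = 0.09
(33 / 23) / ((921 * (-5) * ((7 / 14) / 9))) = -198 / 35305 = -0.01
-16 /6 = -8 /3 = -2.67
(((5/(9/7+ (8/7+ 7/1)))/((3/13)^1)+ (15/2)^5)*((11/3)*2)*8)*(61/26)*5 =22931548525/1404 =16333011.77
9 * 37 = 333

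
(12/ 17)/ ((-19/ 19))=-12/ 17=-0.71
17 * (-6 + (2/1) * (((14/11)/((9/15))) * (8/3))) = 8942/99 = 90.32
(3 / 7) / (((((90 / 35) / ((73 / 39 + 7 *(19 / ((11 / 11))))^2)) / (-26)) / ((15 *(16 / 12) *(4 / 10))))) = -221340800 / 351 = -630600.57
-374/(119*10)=-11/35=-0.31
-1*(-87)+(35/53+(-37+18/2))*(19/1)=-22920/53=-432.45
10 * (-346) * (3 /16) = -2595 /4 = -648.75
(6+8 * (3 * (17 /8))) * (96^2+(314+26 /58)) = 15753831 /29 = 543235.55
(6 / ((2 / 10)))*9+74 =344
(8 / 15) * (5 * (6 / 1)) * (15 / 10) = 24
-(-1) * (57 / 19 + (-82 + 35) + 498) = 454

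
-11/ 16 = -0.69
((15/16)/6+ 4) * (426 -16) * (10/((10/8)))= 27265/2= 13632.50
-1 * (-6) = 6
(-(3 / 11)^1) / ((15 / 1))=-1 / 55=-0.02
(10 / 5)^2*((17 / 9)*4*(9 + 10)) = 5168 / 9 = 574.22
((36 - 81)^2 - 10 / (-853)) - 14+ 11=1724776 / 853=2022.01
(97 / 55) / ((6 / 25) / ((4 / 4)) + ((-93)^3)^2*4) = 485 / 711689201793966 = 0.00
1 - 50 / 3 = -47 / 3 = -15.67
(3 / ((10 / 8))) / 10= 6 / 25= 0.24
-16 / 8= -2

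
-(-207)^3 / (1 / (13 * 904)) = 104237219736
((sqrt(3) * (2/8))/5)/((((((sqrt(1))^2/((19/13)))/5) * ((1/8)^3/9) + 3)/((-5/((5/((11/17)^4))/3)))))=-961386624 * sqrt(3)/109687544653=-0.02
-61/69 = -0.88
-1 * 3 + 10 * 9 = 87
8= 8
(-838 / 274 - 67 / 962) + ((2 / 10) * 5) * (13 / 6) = -190055 / 197691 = -0.96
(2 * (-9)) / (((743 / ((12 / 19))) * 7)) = -216 / 98819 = -0.00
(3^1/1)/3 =1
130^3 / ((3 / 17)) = 37349000 / 3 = 12449666.67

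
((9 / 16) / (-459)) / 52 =-1 / 42432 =-0.00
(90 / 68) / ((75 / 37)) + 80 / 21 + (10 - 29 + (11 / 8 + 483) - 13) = 456.84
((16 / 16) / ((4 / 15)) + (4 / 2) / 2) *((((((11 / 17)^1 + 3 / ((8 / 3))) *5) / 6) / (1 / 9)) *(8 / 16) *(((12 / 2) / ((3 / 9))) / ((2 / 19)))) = 11745135 / 2176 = 5397.58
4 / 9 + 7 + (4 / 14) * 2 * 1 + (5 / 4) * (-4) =190 / 63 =3.02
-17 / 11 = -1.55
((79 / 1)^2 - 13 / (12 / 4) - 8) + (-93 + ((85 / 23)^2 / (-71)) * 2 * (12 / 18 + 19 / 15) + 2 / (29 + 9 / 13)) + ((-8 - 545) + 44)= 122346502031 / 21746661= 5625.99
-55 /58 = -0.95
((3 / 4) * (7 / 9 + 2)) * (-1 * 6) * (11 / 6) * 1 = -275 / 12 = -22.92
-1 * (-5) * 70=350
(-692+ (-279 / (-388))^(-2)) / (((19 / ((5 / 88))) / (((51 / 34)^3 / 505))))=-13428857 / 973715952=-0.01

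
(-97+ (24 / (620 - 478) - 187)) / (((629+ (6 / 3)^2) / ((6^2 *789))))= -190799136 / 14981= -12736.07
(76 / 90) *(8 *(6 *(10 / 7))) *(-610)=-741760 / 21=-35321.90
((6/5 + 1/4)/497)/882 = 29/8767080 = 0.00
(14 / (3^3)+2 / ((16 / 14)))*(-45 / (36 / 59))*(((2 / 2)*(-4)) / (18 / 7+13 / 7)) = 505925 / 3348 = 151.11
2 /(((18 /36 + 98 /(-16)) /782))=-12512 /45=-278.04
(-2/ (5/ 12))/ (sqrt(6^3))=-2*sqrt(6)/ 15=-0.33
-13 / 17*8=-104 / 17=-6.12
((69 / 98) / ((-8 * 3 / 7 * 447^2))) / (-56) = 23 / 1253202048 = 0.00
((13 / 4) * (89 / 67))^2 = 1338649 / 71824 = 18.64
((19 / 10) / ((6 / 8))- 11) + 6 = -37 / 15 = -2.47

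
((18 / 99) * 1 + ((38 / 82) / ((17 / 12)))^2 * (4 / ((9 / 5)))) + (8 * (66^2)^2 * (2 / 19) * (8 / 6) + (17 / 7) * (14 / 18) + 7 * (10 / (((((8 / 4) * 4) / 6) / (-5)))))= 38936768401000601 / 1827613458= 21304706.55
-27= -27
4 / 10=2 / 5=0.40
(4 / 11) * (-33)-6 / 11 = -138 / 11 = -12.55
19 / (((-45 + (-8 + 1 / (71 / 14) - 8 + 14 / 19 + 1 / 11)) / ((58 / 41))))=-8176289 / 18244385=-0.45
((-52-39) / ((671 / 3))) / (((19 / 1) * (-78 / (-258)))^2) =-38829 / 3149003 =-0.01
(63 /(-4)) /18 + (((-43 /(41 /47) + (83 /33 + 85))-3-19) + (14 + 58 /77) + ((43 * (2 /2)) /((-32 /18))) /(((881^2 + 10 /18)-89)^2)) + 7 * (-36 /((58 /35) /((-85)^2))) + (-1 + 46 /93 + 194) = -1098474.68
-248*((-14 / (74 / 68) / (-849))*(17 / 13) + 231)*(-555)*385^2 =17339842296469000 / 3679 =4713194426873.88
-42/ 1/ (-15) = 14/ 5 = 2.80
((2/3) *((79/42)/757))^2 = 6241/2274431481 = 0.00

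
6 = 6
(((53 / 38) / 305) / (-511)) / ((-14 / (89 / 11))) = 4717 / 912063460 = 0.00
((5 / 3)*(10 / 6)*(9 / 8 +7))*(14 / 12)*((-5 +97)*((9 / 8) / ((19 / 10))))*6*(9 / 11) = 11773125 / 1672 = 7041.34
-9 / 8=-1.12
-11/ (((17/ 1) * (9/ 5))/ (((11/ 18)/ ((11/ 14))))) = -385/ 1377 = -0.28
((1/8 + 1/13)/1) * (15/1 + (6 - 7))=147/52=2.83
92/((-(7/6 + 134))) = -552/811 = -0.68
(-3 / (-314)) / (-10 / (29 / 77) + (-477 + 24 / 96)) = -58 / 3055377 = -0.00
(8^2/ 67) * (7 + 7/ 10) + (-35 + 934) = 303629/ 335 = 906.36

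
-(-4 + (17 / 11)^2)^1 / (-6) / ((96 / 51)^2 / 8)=-0.61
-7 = -7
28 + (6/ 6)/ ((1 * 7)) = 197/ 7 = 28.14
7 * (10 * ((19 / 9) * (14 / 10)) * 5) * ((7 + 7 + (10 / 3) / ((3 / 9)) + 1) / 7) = 33250 / 9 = 3694.44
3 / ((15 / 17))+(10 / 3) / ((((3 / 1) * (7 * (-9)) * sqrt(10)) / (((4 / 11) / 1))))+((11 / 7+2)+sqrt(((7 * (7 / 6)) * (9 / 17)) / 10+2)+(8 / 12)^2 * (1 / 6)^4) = -4 * sqrt(10) / 6237+sqrt(70295) / 170+711539 / 102060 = 8.53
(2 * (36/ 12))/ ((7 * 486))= 1/ 567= 0.00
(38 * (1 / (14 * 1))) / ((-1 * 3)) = -19 / 21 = -0.90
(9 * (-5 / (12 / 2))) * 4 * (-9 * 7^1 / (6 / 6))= 1890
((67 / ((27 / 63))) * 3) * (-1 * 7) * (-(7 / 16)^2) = 160867 / 256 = 628.39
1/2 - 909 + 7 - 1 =-1805/2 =-902.50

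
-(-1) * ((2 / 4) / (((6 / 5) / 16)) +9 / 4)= 107 / 12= 8.92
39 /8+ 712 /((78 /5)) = 15761 /312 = 50.52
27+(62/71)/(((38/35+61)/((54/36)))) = 4168896/154283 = 27.02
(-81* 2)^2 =26244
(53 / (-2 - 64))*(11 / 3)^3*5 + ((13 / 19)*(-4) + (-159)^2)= 77197259 / 3078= 25080.33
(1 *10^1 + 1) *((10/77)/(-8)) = -5/28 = -0.18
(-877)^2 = 769129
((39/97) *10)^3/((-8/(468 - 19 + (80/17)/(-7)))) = -395590996125/108608087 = -3642.37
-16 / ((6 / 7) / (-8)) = 448 / 3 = 149.33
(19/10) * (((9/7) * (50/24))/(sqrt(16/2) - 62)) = -8835/107408 - 285 * sqrt(2)/107408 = -0.09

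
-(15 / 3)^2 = -25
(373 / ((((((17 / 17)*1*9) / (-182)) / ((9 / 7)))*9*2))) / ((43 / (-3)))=4849 / 129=37.59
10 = 10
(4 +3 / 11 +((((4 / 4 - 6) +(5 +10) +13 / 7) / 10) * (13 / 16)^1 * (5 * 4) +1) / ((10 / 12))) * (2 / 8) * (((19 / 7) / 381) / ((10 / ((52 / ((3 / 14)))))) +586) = 14751628123 / 3520440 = 4190.28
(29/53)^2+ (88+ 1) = 250842/2809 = 89.30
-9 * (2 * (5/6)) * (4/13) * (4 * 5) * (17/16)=-1275/13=-98.08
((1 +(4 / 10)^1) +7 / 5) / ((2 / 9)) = 63 / 5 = 12.60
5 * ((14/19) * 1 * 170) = 11900/19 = 626.32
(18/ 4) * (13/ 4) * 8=117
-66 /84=-11 /14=-0.79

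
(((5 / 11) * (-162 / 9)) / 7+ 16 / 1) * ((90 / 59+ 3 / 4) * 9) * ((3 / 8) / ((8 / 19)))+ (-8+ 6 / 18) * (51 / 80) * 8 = 672814223 / 2907520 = 231.40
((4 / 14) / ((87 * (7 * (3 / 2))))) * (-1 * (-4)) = 16 / 12789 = 0.00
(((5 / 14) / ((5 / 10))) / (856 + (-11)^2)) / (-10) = -1 / 13678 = -0.00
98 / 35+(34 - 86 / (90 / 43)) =-193 / 45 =-4.29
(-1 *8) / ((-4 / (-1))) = -2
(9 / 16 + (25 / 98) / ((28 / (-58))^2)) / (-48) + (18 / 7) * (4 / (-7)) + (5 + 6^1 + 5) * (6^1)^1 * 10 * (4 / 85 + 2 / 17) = 4909442213 / 31347456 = 156.61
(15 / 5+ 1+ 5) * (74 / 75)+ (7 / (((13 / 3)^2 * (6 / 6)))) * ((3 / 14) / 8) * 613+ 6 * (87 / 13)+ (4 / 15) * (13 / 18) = 101020021 / 1825200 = 55.35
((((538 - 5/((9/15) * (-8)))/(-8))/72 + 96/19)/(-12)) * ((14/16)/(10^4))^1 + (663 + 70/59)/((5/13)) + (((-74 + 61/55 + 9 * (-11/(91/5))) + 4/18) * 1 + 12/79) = 1939874029888476505273/1176445301391360000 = 1648.93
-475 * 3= -1425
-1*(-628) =628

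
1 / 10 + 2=21 / 10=2.10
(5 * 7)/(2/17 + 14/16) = 952/27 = 35.26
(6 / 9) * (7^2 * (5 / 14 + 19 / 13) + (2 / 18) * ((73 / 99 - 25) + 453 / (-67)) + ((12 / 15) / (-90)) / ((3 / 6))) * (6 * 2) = 13294004972 / 19401525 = 685.20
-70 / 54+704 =18973 / 27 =702.70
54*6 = 324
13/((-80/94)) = -611/40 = -15.28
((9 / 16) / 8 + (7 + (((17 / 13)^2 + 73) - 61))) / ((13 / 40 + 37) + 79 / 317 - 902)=-712490785 / 29638324976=-0.02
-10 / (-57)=10 / 57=0.18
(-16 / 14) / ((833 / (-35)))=40 / 833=0.05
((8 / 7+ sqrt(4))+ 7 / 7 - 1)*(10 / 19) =220 / 133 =1.65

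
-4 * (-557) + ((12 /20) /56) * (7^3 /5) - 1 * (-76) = 460947 /200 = 2304.74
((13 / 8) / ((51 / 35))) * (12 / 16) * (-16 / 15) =-0.89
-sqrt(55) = -7.42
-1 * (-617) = 617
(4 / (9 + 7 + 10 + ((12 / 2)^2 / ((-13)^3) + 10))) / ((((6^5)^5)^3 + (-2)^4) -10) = 2197 / 454170188541960013600724213110654403830226339712404430482689848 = 0.00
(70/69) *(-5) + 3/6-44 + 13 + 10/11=-34.66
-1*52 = -52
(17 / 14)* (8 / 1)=68 / 7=9.71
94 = 94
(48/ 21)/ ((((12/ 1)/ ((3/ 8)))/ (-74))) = -37/ 7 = -5.29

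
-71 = -71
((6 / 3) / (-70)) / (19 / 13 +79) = -13 / 36610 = -0.00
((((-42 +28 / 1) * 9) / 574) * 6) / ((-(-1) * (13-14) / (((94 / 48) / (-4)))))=-423 / 656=-0.64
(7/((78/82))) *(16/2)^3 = 146944/39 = 3767.79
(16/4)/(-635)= -4/635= -0.01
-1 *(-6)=6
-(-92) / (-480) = -23 / 120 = -0.19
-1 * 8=-8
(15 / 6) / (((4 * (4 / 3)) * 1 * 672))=5 / 7168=0.00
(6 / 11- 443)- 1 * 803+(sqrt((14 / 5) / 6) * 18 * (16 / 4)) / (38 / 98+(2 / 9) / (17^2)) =-13700 / 11+3058776 * sqrt(105) / 247585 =-1118.86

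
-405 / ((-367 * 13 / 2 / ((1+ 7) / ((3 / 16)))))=34560 / 4771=7.24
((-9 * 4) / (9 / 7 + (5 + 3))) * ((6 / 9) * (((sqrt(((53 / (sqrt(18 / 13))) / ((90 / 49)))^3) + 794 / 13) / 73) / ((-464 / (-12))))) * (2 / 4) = -127253 * 26^(3 / 4) * sqrt(795) / 743067000 - 50022 / 1788865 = -0.08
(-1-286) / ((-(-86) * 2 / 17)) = -4879 / 172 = -28.37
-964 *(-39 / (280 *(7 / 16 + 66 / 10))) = 75192 / 3941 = 19.08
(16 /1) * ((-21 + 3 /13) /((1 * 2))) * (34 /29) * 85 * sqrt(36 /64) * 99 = -463498200 /377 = -1229438.20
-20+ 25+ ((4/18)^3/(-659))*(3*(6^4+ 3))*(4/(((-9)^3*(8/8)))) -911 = -35255427790/38913291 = -906.00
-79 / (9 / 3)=-79 / 3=-26.33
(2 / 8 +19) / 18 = 77 / 72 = 1.07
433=433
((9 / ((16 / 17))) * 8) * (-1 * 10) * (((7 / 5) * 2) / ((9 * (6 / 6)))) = -238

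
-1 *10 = -10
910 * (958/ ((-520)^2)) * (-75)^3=-282909375/ 208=-1360141.23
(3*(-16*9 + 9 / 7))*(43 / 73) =-128871 / 511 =-252.19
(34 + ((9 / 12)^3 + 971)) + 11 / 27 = 1738073 / 1728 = 1005.83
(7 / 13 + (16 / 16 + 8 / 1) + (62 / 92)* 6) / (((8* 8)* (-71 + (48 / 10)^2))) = -0.00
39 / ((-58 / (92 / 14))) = -897 / 203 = -4.42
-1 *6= -6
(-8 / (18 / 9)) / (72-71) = -4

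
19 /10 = 1.90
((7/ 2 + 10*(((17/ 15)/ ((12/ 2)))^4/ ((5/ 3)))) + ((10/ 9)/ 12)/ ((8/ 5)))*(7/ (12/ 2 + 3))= 545843669/ 196830000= 2.77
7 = 7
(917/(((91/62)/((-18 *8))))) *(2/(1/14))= -32747904/13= -2519069.54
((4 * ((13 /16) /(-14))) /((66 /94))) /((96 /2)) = -611 /88704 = -0.01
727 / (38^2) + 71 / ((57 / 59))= 320545 / 4332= 73.99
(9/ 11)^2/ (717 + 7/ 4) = 324/ 347875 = 0.00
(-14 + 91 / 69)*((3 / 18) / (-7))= 125 / 414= 0.30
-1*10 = -10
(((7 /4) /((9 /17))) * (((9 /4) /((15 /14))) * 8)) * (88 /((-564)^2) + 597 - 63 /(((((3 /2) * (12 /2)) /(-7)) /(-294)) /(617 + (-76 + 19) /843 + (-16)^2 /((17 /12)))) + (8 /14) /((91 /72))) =-278047951922494883 /435751758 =-638087963.66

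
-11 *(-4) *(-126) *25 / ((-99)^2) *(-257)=359800 / 99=3634.34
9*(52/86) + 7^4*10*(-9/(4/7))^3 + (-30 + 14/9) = -1161702393809/12384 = -93806717.85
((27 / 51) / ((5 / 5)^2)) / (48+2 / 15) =135 / 12274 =0.01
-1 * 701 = -701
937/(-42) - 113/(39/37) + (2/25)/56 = -129.51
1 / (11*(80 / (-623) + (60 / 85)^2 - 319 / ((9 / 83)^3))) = -131254263 / 361245871766153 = -0.00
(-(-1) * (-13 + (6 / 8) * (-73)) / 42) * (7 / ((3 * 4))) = -271 / 288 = -0.94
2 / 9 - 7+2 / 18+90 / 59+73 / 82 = -61699 / 14514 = -4.25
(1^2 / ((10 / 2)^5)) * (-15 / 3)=-1 / 625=-0.00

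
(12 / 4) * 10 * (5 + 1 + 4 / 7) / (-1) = -1380 / 7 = -197.14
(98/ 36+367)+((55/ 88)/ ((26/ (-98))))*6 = 166415/ 468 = 355.59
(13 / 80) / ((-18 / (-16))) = 13 / 90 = 0.14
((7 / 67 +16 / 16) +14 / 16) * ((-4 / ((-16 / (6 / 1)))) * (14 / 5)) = 22281 / 2680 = 8.31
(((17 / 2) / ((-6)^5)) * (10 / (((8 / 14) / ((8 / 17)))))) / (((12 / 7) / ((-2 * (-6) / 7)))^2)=-35 / 3888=-0.01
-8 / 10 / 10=-2 / 25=-0.08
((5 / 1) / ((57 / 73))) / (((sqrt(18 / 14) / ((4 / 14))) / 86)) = 138.76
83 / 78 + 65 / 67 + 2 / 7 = 84869 / 36582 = 2.32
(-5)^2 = 25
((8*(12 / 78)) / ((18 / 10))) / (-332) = -0.00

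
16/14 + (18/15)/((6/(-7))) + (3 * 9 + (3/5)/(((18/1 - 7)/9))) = 2097/77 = 27.23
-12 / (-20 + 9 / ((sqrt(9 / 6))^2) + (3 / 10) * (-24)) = 30 / 53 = 0.57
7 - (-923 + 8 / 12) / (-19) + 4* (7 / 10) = -11042 / 285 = -38.74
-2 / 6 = -1 / 3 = -0.33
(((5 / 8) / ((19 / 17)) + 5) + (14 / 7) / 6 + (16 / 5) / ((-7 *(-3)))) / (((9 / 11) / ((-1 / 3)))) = -353749 / 143640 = -2.46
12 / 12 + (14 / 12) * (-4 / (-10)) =22 / 15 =1.47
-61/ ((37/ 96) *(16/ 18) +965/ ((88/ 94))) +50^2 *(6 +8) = 10718661883/ 306248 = 34999.94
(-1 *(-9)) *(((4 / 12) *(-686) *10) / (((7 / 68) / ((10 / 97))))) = -1999200 / 97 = -20610.31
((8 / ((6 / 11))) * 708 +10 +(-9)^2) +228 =10703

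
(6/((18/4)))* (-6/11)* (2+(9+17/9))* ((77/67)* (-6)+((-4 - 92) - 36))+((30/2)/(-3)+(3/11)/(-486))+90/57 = 2945739173/2268486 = 1298.55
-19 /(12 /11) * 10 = -1045 /6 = -174.17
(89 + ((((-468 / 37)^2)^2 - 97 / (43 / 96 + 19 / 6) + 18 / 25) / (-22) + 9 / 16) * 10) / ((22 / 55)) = -3298749532852303 / 114458760592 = -28820.42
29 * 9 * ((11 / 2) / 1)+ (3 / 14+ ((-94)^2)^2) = 546534322 / 7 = 78076331.71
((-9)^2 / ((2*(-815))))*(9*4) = -1458 / 815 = -1.79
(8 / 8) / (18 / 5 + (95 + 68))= 5 / 833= 0.01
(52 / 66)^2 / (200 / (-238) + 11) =6188 / 101277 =0.06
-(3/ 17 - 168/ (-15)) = -967/ 85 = -11.38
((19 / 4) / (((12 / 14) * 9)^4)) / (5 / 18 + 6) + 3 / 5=640791647 / 1067605920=0.60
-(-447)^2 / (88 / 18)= -40870.02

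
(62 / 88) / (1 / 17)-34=-969 / 44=-22.02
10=10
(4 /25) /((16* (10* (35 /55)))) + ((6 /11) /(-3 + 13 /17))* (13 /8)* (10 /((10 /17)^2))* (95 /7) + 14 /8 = -153.77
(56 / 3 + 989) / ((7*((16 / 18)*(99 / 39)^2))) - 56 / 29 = 13677355 / 589512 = 23.20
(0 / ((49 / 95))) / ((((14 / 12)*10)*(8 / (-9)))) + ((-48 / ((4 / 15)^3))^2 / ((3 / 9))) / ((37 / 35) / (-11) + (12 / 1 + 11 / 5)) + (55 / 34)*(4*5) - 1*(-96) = 134205591269 / 98464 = 1362991.46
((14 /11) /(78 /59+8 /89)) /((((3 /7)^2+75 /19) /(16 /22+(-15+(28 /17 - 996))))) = -2151493842057 /9775633318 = -220.09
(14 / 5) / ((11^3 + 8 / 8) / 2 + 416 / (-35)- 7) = 98 / 22649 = 0.00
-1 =-1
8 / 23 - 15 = -337 / 23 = -14.65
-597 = -597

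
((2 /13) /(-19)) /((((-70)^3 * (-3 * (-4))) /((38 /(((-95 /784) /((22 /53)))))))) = -0.00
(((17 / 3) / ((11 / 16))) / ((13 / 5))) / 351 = 1360 / 150579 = 0.01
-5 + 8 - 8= -5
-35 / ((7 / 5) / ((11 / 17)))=-275 / 17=-16.18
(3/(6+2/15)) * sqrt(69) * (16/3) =60 * sqrt(69)/23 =21.67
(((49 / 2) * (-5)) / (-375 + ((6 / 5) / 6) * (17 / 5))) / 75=0.00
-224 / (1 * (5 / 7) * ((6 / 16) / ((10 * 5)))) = -125440 / 3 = -41813.33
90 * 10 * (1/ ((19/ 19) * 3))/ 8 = 75/ 2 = 37.50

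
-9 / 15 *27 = -81 / 5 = -16.20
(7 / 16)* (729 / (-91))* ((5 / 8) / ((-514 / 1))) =3645 / 855296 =0.00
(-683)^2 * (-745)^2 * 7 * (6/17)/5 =2174869680690/17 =127933510628.82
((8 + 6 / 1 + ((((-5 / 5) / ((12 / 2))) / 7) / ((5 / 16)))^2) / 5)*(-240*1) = -2470624 / 3675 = -672.28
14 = 14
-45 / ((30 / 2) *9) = -1 / 3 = -0.33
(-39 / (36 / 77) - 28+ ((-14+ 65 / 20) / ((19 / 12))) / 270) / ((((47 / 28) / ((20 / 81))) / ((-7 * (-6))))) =-149403352 / 216999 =-688.50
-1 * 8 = -8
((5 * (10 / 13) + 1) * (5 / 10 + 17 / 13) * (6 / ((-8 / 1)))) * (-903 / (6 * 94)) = 56889 / 5408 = 10.52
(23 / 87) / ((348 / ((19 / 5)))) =437 / 151380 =0.00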